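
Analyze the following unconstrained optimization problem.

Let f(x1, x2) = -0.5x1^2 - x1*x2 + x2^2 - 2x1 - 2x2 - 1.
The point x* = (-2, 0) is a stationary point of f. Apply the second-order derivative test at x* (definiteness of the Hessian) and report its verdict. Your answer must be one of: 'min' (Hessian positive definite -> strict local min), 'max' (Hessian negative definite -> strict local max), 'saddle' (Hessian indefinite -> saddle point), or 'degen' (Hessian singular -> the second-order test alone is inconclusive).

Compute the Hessian H = grad^2 f:
  H = [[-1, -1], [-1, 2]]
Verify stationarity: grad f(x*) = H x* + g = (0, 0).
Eigenvalues of H: -1.3028, 2.3028.
Eigenvalues have mixed signs, so H is indefinite -> x* is a saddle point.

saddle


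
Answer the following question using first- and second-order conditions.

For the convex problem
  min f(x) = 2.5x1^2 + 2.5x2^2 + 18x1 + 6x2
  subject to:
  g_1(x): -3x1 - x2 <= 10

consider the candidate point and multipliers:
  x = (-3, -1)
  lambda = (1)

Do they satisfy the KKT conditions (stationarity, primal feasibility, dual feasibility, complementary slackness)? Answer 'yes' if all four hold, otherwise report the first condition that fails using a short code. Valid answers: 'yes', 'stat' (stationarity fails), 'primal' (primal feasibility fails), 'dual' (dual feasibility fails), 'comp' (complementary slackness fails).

Gradient of f: grad f(x) = Q x + c = (3, 1)
Constraint values g_i(x) = a_i^T x - b_i:
  g_1((-3, -1)) = 0
Stationarity residual: grad f(x) + sum_i lambda_i a_i = (0, 0)
  -> stationarity OK
Primal feasibility (all g_i <= 0): OK
Dual feasibility (all lambda_i >= 0): OK
Complementary slackness (lambda_i * g_i(x) = 0 for all i): OK

Verdict: yes, KKT holds.

yes


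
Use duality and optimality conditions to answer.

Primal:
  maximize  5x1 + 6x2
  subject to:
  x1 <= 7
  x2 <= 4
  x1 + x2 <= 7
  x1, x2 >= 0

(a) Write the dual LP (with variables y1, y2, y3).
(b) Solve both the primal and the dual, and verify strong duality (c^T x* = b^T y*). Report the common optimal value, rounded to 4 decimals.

The standard primal-dual pair for 'max c^T x s.t. A x <= b, x >= 0' is:
  Dual:  min b^T y  s.t.  A^T y >= c,  y >= 0.

So the dual LP is:
  minimize  7y1 + 4y2 + 7y3
  subject to:
    y1 + y3 >= 5
    y2 + y3 >= 6
    y1, y2, y3 >= 0

Solving the primal: x* = (3, 4).
  primal value c^T x* = 39.
Solving the dual: y* = (0, 1, 5).
  dual value b^T y* = 39.
Strong duality: c^T x* = b^T y*. Confirmed.

39


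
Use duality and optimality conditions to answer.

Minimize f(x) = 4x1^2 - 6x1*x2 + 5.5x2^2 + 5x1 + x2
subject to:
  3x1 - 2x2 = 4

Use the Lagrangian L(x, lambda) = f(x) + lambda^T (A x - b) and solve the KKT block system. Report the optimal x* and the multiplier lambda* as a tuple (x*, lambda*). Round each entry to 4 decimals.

Form the Lagrangian:
  L(x, lambda) = (1/2) x^T Q x + c^T x + lambda^T (A x - b)
Stationarity (grad_x L = 0): Q x + c + A^T lambda = 0.
Primal feasibility: A x = b.

This gives the KKT block system:
  [ Q   A^T ] [ x     ]   [-c ]
  [ A    0  ] [ lambda ] = [ b ]

Solving the linear system:
  x*      = (0.9831, -0.5254)
  lambda* = (-5.339)
  f(x*)   = 12.8729

x* = (0.9831, -0.5254), lambda* = (-5.339)


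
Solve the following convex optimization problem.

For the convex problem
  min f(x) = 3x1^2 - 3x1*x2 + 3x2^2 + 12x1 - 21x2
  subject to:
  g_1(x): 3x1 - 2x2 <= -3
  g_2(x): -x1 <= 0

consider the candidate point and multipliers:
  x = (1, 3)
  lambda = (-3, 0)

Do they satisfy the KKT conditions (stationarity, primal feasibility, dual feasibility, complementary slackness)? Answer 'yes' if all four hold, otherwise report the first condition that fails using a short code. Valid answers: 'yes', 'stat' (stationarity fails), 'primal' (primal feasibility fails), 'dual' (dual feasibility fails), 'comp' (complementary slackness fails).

Gradient of f: grad f(x) = Q x + c = (9, -6)
Constraint values g_i(x) = a_i^T x - b_i:
  g_1((1, 3)) = 0
  g_2((1, 3)) = -1
Stationarity residual: grad f(x) + sum_i lambda_i a_i = (0, 0)
  -> stationarity OK
Primal feasibility (all g_i <= 0): OK
Dual feasibility (all lambda_i >= 0): FAILS
Complementary slackness (lambda_i * g_i(x) = 0 for all i): OK

Verdict: the first failing condition is dual_feasibility -> dual.

dual


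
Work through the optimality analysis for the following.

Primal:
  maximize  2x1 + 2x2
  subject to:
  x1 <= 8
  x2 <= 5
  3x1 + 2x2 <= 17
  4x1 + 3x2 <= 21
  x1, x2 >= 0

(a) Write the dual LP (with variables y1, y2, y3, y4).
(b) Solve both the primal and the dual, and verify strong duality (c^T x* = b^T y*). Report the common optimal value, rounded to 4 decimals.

The standard primal-dual pair for 'max c^T x s.t. A x <= b, x >= 0' is:
  Dual:  min b^T y  s.t.  A^T y >= c,  y >= 0.

So the dual LP is:
  minimize  8y1 + 5y2 + 17y3 + 21y4
  subject to:
    y1 + 3y3 + 4y4 >= 2
    y2 + 2y3 + 3y4 >= 2
    y1, y2, y3, y4 >= 0

Solving the primal: x* = (1.5, 5).
  primal value c^T x* = 13.
Solving the dual: y* = (0, 0.5, 0, 0.5).
  dual value b^T y* = 13.
Strong duality: c^T x* = b^T y*. Confirmed.

13


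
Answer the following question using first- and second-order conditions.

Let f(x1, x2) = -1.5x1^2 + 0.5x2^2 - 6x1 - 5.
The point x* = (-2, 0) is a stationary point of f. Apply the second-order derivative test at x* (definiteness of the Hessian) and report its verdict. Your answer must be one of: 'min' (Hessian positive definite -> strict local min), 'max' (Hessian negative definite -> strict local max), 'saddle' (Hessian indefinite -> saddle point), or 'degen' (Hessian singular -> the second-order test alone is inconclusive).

Compute the Hessian H = grad^2 f:
  H = [[-3, 0], [0, 1]]
Verify stationarity: grad f(x*) = H x* + g = (0, 0).
Eigenvalues of H: -3, 1.
Eigenvalues have mixed signs, so H is indefinite -> x* is a saddle point.

saddle


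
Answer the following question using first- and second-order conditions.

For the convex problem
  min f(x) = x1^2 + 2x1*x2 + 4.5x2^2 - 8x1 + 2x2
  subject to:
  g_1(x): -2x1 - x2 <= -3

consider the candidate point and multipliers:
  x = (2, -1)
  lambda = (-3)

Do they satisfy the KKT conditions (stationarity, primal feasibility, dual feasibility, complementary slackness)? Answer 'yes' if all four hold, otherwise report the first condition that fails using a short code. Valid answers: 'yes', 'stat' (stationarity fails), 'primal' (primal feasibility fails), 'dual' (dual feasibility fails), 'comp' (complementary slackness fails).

Gradient of f: grad f(x) = Q x + c = (-6, -3)
Constraint values g_i(x) = a_i^T x - b_i:
  g_1((2, -1)) = 0
Stationarity residual: grad f(x) + sum_i lambda_i a_i = (0, 0)
  -> stationarity OK
Primal feasibility (all g_i <= 0): OK
Dual feasibility (all lambda_i >= 0): FAILS
Complementary slackness (lambda_i * g_i(x) = 0 for all i): OK

Verdict: the first failing condition is dual_feasibility -> dual.

dual


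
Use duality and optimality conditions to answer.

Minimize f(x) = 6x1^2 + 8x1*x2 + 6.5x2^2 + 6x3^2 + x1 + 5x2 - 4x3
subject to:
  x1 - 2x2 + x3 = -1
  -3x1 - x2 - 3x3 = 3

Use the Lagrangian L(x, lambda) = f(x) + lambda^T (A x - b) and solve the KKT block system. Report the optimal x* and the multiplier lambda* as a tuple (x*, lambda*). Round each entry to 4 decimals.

Form the Lagrangian:
  L(x, lambda) = (1/2) x^T Q x + c^T x + lambda^T (A x - b)
Stationarity (grad_x L = 0): Q x + c + A^T lambda = 0.
Primal feasibility: A x = b.

This gives the KKT block system:
  [ Q   A^T ] [ x     ]   [-c ]
  [ A    0  ] [ lambda ] = [ b ]

Solving the linear system:
  x*      = (-0.7083, 0, -0.2917)
  lambda* = (0.7857, -2.2381)
  f(x*)   = 3.9792

x* = (-0.7083, 0, -0.2917), lambda* = (0.7857, -2.2381)


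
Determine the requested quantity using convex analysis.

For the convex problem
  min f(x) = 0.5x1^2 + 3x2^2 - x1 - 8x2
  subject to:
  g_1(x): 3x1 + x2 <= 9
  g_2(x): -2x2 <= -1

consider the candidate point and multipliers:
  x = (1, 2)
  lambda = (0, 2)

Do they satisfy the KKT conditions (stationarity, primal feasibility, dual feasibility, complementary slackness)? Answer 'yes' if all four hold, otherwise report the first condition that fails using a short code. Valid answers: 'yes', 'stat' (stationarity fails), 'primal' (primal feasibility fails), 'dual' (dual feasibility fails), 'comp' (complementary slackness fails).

Gradient of f: grad f(x) = Q x + c = (0, 4)
Constraint values g_i(x) = a_i^T x - b_i:
  g_1((1, 2)) = -4
  g_2((1, 2)) = -3
Stationarity residual: grad f(x) + sum_i lambda_i a_i = (0, 0)
  -> stationarity OK
Primal feasibility (all g_i <= 0): OK
Dual feasibility (all lambda_i >= 0): OK
Complementary slackness (lambda_i * g_i(x) = 0 for all i): FAILS

Verdict: the first failing condition is complementary_slackness -> comp.

comp


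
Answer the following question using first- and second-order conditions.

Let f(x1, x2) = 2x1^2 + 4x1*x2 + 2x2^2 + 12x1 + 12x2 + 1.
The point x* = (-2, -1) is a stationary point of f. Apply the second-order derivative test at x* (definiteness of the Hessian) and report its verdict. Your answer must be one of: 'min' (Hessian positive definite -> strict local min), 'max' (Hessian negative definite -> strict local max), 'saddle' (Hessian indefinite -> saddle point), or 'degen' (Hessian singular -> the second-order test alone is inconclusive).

Compute the Hessian H = grad^2 f:
  H = [[4, 4], [4, 4]]
Verify stationarity: grad f(x*) = H x* + g = (0, 0).
Eigenvalues of H: 0, 8.
H has a zero eigenvalue (singular; positive semidefinite but not definite), so H is neither positive definite, negative definite, nor indefinite. The second-order test alone is inconclusive -> degen.
(Indeed, f is constant along the null direction of H through x*, so x* is not a strict local extremum.)

degen


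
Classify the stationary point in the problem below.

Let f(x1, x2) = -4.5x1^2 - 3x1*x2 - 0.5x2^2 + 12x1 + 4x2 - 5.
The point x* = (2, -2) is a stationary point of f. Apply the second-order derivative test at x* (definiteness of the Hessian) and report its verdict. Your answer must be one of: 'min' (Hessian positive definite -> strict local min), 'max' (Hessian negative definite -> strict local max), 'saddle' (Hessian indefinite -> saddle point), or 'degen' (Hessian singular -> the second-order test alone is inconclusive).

Compute the Hessian H = grad^2 f:
  H = [[-9, -3], [-3, -1]]
Verify stationarity: grad f(x*) = H x* + g = (0, 0).
Eigenvalues of H: -10, 0.
H has a zero eigenvalue (singular; negative semidefinite but not definite), so H is neither positive definite, negative definite, nor indefinite. The second-order test alone is inconclusive -> degen.
(Indeed, f is constant along the null direction of H through x*, so x* is not a strict local extremum.)

degen


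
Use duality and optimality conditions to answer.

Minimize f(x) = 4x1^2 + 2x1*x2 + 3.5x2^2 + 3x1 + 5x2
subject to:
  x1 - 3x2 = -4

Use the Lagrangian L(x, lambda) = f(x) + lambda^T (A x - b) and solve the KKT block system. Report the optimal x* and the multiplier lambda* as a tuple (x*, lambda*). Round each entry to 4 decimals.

Form the Lagrangian:
  L(x, lambda) = (1/2) x^T Q x + c^T x + lambda^T (A x - b)
Stationarity (grad_x L = 0): Q x + c + A^T lambda = 0.
Primal feasibility: A x = b.

This gives the KKT block system:
  [ Q   A^T ] [ x     ]   [-c ]
  [ A    0  ] [ lambda ] = [ b ]

Solving the linear system:
  x*      = (-1.033, 0.989)
  lambda* = (3.2857)
  f(x*)   = 7.4945

x* = (-1.033, 0.989), lambda* = (3.2857)


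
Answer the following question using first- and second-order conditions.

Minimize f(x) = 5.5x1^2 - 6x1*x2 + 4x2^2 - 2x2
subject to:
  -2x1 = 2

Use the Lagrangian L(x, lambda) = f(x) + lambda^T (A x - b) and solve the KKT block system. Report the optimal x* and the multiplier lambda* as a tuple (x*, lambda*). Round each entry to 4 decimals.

Form the Lagrangian:
  L(x, lambda) = (1/2) x^T Q x + c^T x + lambda^T (A x - b)
Stationarity (grad_x L = 0): Q x + c + A^T lambda = 0.
Primal feasibility: A x = b.

This gives the KKT block system:
  [ Q   A^T ] [ x     ]   [-c ]
  [ A    0  ] [ lambda ] = [ b ]

Solving the linear system:
  x*      = (-1, -0.5)
  lambda* = (-4)
  f(x*)   = 4.5

x* = (-1, -0.5), lambda* = (-4)


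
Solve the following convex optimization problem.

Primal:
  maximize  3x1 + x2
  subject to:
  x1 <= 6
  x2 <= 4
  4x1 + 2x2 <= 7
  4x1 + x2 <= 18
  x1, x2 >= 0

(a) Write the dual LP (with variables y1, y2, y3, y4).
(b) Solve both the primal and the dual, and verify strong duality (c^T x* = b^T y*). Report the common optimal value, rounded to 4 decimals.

The standard primal-dual pair for 'max c^T x s.t. A x <= b, x >= 0' is:
  Dual:  min b^T y  s.t.  A^T y >= c,  y >= 0.

So the dual LP is:
  minimize  6y1 + 4y2 + 7y3 + 18y4
  subject to:
    y1 + 4y3 + 4y4 >= 3
    y2 + 2y3 + y4 >= 1
    y1, y2, y3, y4 >= 0

Solving the primal: x* = (1.75, 0).
  primal value c^T x* = 5.25.
Solving the dual: y* = (0, 0, 0.75, 0).
  dual value b^T y* = 5.25.
Strong duality: c^T x* = b^T y*. Confirmed.

5.25


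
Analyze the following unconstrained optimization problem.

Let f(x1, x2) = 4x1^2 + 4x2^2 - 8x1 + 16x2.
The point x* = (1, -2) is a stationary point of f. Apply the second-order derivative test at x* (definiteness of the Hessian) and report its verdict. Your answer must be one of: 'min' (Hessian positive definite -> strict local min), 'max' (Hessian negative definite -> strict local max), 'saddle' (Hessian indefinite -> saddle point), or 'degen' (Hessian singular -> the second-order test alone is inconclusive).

Compute the Hessian H = grad^2 f:
  H = [[8, 0], [0, 8]]
Verify stationarity: grad f(x*) = H x* + g = (0, 0).
Eigenvalues of H: 8, 8.
Both eigenvalues > 0, so H is positive definite -> x* is a strict local min.

min


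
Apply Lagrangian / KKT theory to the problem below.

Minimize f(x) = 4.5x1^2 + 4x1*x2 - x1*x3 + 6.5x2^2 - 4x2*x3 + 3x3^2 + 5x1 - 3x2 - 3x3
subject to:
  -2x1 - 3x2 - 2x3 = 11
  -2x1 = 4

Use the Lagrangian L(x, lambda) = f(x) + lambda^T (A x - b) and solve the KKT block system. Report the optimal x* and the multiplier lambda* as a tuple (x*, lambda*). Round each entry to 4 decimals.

Form the Lagrangian:
  L(x, lambda) = (1/2) x^T Q x + c^T x + lambda^T (A x - b)
Stationarity (grad_x L = 0): Q x + c + A^T lambda = 0.
Primal feasibility: A x = b.

This gives the KKT block system:
  [ Q   A^T ] [ x     ]   [-c ]
  [ A    0  ] [ lambda ] = [ b ]

Solving the linear system:
  x*      = (-2, -0.9351, -2.0974)
  lambda* = (-4.9221, -2.3994)
  f(x*)   = 31.4188

x* = (-2, -0.9351, -2.0974), lambda* = (-4.9221, -2.3994)


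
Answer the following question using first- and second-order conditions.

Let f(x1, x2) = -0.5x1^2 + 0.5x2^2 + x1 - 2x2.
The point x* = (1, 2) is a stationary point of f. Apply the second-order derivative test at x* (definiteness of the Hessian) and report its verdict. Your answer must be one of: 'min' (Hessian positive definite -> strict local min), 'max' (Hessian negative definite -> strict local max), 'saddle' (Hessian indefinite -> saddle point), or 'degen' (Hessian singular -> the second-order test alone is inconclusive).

Compute the Hessian H = grad^2 f:
  H = [[-1, 0], [0, 1]]
Verify stationarity: grad f(x*) = H x* + g = (0, 0).
Eigenvalues of H: -1, 1.
Eigenvalues have mixed signs, so H is indefinite -> x* is a saddle point.

saddle


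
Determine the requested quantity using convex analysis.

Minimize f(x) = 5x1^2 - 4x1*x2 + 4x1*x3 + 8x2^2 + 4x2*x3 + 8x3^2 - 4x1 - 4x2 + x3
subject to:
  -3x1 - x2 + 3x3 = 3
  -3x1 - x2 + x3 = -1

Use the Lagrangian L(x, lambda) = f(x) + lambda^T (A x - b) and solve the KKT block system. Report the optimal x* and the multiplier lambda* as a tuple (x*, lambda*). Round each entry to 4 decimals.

Form the Lagrangian:
  L(x, lambda) = (1/2) x^T Q x + c^T x + lambda^T (A x - b)
Stationarity (grad_x L = 0): Q x + c + A^T lambda = 0.
Primal feasibility: A x = b.

This gives the KKT block system:
  [ Q   A^T ] [ x     ]   [-c ]
  [ A    0  ] [ lambda ] = [ b ]

Solving the linear system:
  x*      = (0.9213, 0.236, 2)
  lambda* = (-20.8596, 24.9494)
  f(x*)   = 42.4494

x* = (0.9213, 0.236, 2), lambda* = (-20.8596, 24.9494)


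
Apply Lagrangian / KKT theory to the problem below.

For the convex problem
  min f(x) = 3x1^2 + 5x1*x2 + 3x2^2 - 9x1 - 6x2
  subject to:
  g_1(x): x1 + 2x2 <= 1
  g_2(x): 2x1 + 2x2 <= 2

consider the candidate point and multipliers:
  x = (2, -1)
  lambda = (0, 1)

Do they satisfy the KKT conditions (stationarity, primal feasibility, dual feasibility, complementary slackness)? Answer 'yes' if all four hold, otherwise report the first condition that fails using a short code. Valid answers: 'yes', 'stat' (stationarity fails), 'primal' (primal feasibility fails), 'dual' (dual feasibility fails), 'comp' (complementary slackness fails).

Gradient of f: grad f(x) = Q x + c = (-2, -2)
Constraint values g_i(x) = a_i^T x - b_i:
  g_1((2, -1)) = -1
  g_2((2, -1)) = 0
Stationarity residual: grad f(x) + sum_i lambda_i a_i = (0, 0)
  -> stationarity OK
Primal feasibility (all g_i <= 0): OK
Dual feasibility (all lambda_i >= 0): OK
Complementary slackness (lambda_i * g_i(x) = 0 for all i): OK

Verdict: yes, KKT holds.

yes


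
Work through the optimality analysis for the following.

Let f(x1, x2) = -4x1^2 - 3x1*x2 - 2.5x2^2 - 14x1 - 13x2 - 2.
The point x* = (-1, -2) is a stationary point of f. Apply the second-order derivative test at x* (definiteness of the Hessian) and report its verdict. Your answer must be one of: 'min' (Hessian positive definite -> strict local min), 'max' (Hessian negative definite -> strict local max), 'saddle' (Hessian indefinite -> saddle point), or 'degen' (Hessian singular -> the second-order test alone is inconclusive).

Compute the Hessian H = grad^2 f:
  H = [[-8, -3], [-3, -5]]
Verify stationarity: grad f(x*) = H x* + g = (0, 0).
Eigenvalues of H: -9.8541, -3.1459.
Both eigenvalues < 0, so H is negative definite -> x* is a strict local max.

max


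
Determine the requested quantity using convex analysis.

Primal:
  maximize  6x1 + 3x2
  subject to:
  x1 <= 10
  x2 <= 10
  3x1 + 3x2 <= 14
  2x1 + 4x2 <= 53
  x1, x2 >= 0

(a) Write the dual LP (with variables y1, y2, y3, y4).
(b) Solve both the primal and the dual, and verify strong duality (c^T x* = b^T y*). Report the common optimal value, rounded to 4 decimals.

The standard primal-dual pair for 'max c^T x s.t. A x <= b, x >= 0' is:
  Dual:  min b^T y  s.t.  A^T y >= c,  y >= 0.

So the dual LP is:
  minimize  10y1 + 10y2 + 14y3 + 53y4
  subject to:
    y1 + 3y3 + 2y4 >= 6
    y2 + 3y3 + 4y4 >= 3
    y1, y2, y3, y4 >= 0

Solving the primal: x* = (4.6667, 0).
  primal value c^T x* = 28.
Solving the dual: y* = (0, 0, 2, 0).
  dual value b^T y* = 28.
Strong duality: c^T x* = b^T y*. Confirmed.

28


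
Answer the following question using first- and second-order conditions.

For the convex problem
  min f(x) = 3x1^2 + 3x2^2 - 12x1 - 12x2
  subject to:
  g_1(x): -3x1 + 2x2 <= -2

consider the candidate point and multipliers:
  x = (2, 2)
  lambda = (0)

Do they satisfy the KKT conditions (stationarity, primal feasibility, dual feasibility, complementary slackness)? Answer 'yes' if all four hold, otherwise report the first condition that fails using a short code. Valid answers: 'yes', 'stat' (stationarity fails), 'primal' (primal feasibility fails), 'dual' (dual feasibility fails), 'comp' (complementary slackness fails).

Gradient of f: grad f(x) = Q x + c = (0, 0)
Constraint values g_i(x) = a_i^T x - b_i:
  g_1((2, 2)) = 0
Stationarity residual: grad f(x) + sum_i lambda_i a_i = (0, 0)
  -> stationarity OK
Primal feasibility (all g_i <= 0): OK
Dual feasibility (all lambda_i >= 0): OK
Complementary slackness (lambda_i * g_i(x) = 0 for all i): OK

Verdict: yes, KKT holds.

yes


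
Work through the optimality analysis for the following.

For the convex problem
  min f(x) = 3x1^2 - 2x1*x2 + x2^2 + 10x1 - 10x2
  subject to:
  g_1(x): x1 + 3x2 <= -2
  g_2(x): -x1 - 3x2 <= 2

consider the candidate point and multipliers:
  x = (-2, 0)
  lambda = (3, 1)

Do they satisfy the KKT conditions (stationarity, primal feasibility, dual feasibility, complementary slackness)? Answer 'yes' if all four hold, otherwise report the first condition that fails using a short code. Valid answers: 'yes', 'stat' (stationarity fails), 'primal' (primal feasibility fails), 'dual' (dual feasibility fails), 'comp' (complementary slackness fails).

Gradient of f: grad f(x) = Q x + c = (-2, -6)
Constraint values g_i(x) = a_i^T x - b_i:
  g_1((-2, 0)) = 0
  g_2((-2, 0)) = 0
Stationarity residual: grad f(x) + sum_i lambda_i a_i = (0, 0)
  -> stationarity OK
Primal feasibility (all g_i <= 0): OK
Dual feasibility (all lambda_i >= 0): OK
Complementary slackness (lambda_i * g_i(x) = 0 for all i): OK

Verdict: yes, KKT holds.

yes


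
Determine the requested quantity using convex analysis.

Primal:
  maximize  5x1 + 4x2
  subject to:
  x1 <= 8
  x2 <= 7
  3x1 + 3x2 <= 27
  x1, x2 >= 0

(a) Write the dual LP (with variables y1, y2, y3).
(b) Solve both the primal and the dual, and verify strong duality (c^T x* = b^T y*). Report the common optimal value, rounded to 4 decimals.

The standard primal-dual pair for 'max c^T x s.t. A x <= b, x >= 0' is:
  Dual:  min b^T y  s.t.  A^T y >= c,  y >= 0.

So the dual LP is:
  minimize  8y1 + 7y2 + 27y3
  subject to:
    y1 + 3y3 >= 5
    y2 + 3y3 >= 4
    y1, y2, y3 >= 0

Solving the primal: x* = (8, 1).
  primal value c^T x* = 44.
Solving the dual: y* = (1, 0, 1.3333).
  dual value b^T y* = 44.
Strong duality: c^T x* = b^T y*. Confirmed.

44


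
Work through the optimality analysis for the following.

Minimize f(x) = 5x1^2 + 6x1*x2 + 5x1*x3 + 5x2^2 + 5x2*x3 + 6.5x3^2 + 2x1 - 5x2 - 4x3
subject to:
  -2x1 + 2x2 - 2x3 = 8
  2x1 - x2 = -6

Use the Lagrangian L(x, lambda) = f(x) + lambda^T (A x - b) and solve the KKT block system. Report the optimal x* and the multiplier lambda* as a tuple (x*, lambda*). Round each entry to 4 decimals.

Form the Lagrangian:
  L(x, lambda) = (1/2) x^T Q x + c^T x + lambda^T (A x - b)
Stationarity (grad_x L = 0): Q x + c + A^T lambda = 0.
Primal feasibility: A x = b.

This gives the KKT block system:
  [ Q   A^T ] [ x     ]   [-c ]
  [ A    0  ] [ lambda ] = [ b ]

Solving the linear system:
  x*      = (-1.9658, 2.0684, 0.0342)
  lambda* = (-1.5214, 1.0171)
  f(x*)   = 1.9316

x* = (-1.9658, 2.0684, 0.0342), lambda* = (-1.5214, 1.0171)


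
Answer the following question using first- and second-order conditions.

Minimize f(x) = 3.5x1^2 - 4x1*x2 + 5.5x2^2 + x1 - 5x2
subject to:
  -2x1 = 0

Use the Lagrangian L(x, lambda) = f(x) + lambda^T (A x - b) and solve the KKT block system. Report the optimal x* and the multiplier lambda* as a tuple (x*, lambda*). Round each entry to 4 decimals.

Form the Lagrangian:
  L(x, lambda) = (1/2) x^T Q x + c^T x + lambda^T (A x - b)
Stationarity (grad_x L = 0): Q x + c + A^T lambda = 0.
Primal feasibility: A x = b.

This gives the KKT block system:
  [ Q   A^T ] [ x     ]   [-c ]
  [ A    0  ] [ lambda ] = [ b ]

Solving the linear system:
  x*      = (0, 0.4545)
  lambda* = (-0.4091)
  f(x*)   = -1.1364

x* = (0, 0.4545), lambda* = (-0.4091)


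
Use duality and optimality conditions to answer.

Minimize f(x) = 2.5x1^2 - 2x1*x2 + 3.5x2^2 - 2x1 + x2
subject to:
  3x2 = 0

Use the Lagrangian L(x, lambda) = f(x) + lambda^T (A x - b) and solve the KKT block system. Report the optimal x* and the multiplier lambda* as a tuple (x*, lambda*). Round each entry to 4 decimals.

Form the Lagrangian:
  L(x, lambda) = (1/2) x^T Q x + c^T x + lambda^T (A x - b)
Stationarity (grad_x L = 0): Q x + c + A^T lambda = 0.
Primal feasibility: A x = b.

This gives the KKT block system:
  [ Q   A^T ] [ x     ]   [-c ]
  [ A    0  ] [ lambda ] = [ b ]

Solving the linear system:
  x*      = (0.4, 0)
  lambda* = (-0.0667)
  f(x*)   = -0.4

x* = (0.4, 0), lambda* = (-0.0667)


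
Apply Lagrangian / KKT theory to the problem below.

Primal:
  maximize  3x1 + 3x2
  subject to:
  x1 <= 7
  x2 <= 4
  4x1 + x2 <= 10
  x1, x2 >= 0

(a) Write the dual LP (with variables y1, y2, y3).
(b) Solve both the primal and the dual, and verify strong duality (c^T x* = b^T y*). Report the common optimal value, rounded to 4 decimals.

The standard primal-dual pair for 'max c^T x s.t. A x <= b, x >= 0' is:
  Dual:  min b^T y  s.t.  A^T y >= c,  y >= 0.

So the dual LP is:
  minimize  7y1 + 4y2 + 10y3
  subject to:
    y1 + 4y3 >= 3
    y2 + y3 >= 3
    y1, y2, y3 >= 0

Solving the primal: x* = (1.5, 4).
  primal value c^T x* = 16.5.
Solving the dual: y* = (0, 2.25, 0.75).
  dual value b^T y* = 16.5.
Strong duality: c^T x* = b^T y*. Confirmed.

16.5


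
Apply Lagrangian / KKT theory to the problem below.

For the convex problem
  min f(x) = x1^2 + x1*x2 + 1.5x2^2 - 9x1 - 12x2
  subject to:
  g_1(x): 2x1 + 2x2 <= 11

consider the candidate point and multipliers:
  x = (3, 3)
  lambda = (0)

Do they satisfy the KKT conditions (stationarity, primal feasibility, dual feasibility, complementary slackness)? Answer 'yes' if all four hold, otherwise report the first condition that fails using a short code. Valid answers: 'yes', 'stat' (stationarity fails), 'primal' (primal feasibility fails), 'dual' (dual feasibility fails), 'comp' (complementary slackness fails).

Gradient of f: grad f(x) = Q x + c = (0, 0)
Constraint values g_i(x) = a_i^T x - b_i:
  g_1((3, 3)) = 1
Stationarity residual: grad f(x) + sum_i lambda_i a_i = (0, 0)
  -> stationarity OK
Primal feasibility (all g_i <= 0): FAILS
Dual feasibility (all lambda_i >= 0): OK
Complementary slackness (lambda_i * g_i(x) = 0 for all i): OK

Verdict: the first failing condition is primal_feasibility -> primal.

primal


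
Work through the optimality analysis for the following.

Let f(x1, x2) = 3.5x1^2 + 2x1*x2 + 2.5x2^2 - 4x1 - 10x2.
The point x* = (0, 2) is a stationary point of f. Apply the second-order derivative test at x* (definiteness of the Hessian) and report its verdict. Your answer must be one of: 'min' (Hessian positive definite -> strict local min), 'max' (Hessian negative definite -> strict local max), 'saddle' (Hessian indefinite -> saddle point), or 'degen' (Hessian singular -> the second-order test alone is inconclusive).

Compute the Hessian H = grad^2 f:
  H = [[7, 2], [2, 5]]
Verify stationarity: grad f(x*) = H x* + g = (0, 0).
Eigenvalues of H: 3.7639, 8.2361.
Both eigenvalues > 0, so H is positive definite -> x* is a strict local min.

min


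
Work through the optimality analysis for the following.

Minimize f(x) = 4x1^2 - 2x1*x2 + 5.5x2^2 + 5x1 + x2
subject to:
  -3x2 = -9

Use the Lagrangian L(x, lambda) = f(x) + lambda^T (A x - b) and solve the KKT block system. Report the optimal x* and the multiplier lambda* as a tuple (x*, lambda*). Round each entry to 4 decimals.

Form the Lagrangian:
  L(x, lambda) = (1/2) x^T Q x + c^T x + lambda^T (A x - b)
Stationarity (grad_x L = 0): Q x + c + A^T lambda = 0.
Primal feasibility: A x = b.

This gives the KKT block system:
  [ Q   A^T ] [ x     ]   [-c ]
  [ A    0  ] [ lambda ] = [ b ]

Solving the linear system:
  x*      = (0.125, 3)
  lambda* = (11.25)
  f(x*)   = 52.4375

x* = (0.125, 3), lambda* = (11.25)


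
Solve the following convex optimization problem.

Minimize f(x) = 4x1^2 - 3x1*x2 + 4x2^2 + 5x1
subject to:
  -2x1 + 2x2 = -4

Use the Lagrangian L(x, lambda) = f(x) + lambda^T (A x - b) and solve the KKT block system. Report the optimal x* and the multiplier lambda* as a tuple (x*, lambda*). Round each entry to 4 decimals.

Form the Lagrangian:
  L(x, lambda) = (1/2) x^T Q x + c^T x + lambda^T (A x - b)
Stationarity (grad_x L = 0): Q x + c + A^T lambda = 0.
Primal feasibility: A x = b.

This gives the KKT block system:
  [ Q   A^T ] [ x     ]   [-c ]
  [ A    0  ] [ lambda ] = [ b ]

Solving the linear system:
  x*      = (0.5, -1.5)
  lambda* = (6.75)
  f(x*)   = 14.75

x* = (0.5, -1.5), lambda* = (6.75)


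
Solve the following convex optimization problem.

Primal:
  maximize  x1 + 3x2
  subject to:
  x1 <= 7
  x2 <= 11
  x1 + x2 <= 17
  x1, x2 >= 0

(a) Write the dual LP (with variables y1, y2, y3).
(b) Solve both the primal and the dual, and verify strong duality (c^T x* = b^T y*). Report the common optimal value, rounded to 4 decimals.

The standard primal-dual pair for 'max c^T x s.t. A x <= b, x >= 0' is:
  Dual:  min b^T y  s.t.  A^T y >= c,  y >= 0.

So the dual LP is:
  minimize  7y1 + 11y2 + 17y3
  subject to:
    y1 + y3 >= 1
    y2 + y3 >= 3
    y1, y2, y3 >= 0

Solving the primal: x* = (6, 11).
  primal value c^T x* = 39.
Solving the dual: y* = (0, 2, 1).
  dual value b^T y* = 39.
Strong duality: c^T x* = b^T y*. Confirmed.

39


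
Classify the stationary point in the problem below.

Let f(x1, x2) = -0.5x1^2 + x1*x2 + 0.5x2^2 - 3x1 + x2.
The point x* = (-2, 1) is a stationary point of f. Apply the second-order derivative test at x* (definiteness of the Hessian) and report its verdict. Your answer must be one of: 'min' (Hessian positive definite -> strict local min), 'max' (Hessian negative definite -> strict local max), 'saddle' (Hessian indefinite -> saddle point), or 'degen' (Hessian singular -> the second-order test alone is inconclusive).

Compute the Hessian H = grad^2 f:
  H = [[-1, 1], [1, 1]]
Verify stationarity: grad f(x*) = H x* + g = (0, 0).
Eigenvalues of H: -1.4142, 1.4142.
Eigenvalues have mixed signs, so H is indefinite -> x* is a saddle point.

saddle


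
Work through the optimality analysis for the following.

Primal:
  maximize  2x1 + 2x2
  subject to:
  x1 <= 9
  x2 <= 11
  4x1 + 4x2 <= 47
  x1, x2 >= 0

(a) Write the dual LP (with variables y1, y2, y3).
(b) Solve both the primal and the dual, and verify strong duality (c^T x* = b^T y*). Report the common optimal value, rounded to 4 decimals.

The standard primal-dual pair for 'max c^T x s.t. A x <= b, x >= 0' is:
  Dual:  min b^T y  s.t.  A^T y >= c,  y >= 0.

So the dual LP is:
  minimize  9y1 + 11y2 + 47y3
  subject to:
    y1 + 4y3 >= 2
    y2 + 4y3 >= 2
    y1, y2, y3 >= 0

Solving the primal: x* = (0.75, 11).
  primal value c^T x* = 23.5.
Solving the dual: y* = (0, 0, 0.5).
  dual value b^T y* = 23.5.
Strong duality: c^T x* = b^T y*. Confirmed.

23.5


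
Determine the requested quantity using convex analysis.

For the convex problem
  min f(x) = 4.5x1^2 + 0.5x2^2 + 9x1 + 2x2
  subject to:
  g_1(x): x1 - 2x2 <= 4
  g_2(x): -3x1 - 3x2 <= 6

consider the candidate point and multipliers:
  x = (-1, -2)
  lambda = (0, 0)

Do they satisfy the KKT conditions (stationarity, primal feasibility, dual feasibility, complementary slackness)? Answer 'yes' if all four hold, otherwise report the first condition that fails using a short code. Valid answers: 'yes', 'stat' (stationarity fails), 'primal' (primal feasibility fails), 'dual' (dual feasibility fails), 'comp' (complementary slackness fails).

Gradient of f: grad f(x) = Q x + c = (0, 0)
Constraint values g_i(x) = a_i^T x - b_i:
  g_1((-1, -2)) = -1
  g_2((-1, -2)) = 3
Stationarity residual: grad f(x) + sum_i lambda_i a_i = (0, 0)
  -> stationarity OK
Primal feasibility (all g_i <= 0): FAILS
Dual feasibility (all lambda_i >= 0): OK
Complementary slackness (lambda_i * g_i(x) = 0 for all i): OK

Verdict: the first failing condition is primal_feasibility -> primal.

primal


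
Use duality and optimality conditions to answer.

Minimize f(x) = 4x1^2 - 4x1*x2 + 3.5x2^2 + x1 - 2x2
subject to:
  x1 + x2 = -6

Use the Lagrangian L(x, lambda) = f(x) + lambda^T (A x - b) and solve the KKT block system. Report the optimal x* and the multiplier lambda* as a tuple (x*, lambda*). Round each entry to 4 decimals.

Form the Lagrangian:
  L(x, lambda) = (1/2) x^T Q x + c^T x + lambda^T (A x - b)
Stationarity (grad_x L = 0): Q x + c + A^T lambda = 0.
Primal feasibility: A x = b.

This gives the KKT block system:
  [ Q   A^T ] [ x     ]   [-c ]
  [ A    0  ] [ lambda ] = [ b ]

Solving the linear system:
  x*      = (-3, -3)
  lambda* = (11)
  f(x*)   = 34.5

x* = (-3, -3), lambda* = (11)


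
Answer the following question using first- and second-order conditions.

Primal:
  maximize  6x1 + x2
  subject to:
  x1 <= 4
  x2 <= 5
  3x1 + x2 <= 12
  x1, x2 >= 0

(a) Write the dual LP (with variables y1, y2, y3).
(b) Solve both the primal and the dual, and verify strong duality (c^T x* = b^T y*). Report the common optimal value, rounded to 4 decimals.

The standard primal-dual pair for 'max c^T x s.t. A x <= b, x >= 0' is:
  Dual:  min b^T y  s.t.  A^T y >= c,  y >= 0.

So the dual LP is:
  minimize  4y1 + 5y2 + 12y3
  subject to:
    y1 + 3y3 >= 6
    y2 + y3 >= 1
    y1, y2, y3 >= 0

Solving the primal: x* = (4, 0).
  primal value c^T x* = 24.
Solving the dual: y* = (3, 0, 1).
  dual value b^T y* = 24.
Strong duality: c^T x* = b^T y*. Confirmed.

24


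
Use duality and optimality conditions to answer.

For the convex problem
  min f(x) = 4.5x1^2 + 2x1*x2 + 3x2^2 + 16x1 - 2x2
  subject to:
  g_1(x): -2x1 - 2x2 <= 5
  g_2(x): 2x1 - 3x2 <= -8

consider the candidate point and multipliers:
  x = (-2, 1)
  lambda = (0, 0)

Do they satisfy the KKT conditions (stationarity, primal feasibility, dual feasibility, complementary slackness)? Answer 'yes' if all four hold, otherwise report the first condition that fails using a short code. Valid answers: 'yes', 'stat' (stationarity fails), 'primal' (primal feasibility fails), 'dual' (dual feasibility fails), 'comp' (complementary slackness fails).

Gradient of f: grad f(x) = Q x + c = (0, 0)
Constraint values g_i(x) = a_i^T x - b_i:
  g_1((-2, 1)) = -3
  g_2((-2, 1)) = 1
Stationarity residual: grad f(x) + sum_i lambda_i a_i = (0, 0)
  -> stationarity OK
Primal feasibility (all g_i <= 0): FAILS
Dual feasibility (all lambda_i >= 0): OK
Complementary slackness (lambda_i * g_i(x) = 0 for all i): OK

Verdict: the first failing condition is primal_feasibility -> primal.

primal


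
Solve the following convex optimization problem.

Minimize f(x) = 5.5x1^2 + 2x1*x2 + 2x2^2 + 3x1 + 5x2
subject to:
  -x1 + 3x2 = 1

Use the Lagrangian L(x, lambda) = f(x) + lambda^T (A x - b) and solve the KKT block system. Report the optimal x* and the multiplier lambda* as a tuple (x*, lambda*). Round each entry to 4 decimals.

Form the Lagrangian:
  L(x, lambda) = (1/2) x^T Q x + c^T x + lambda^T (A x - b)
Stationarity (grad_x L = 0): Q x + c + A^T lambda = 0.
Primal feasibility: A x = b.

This gives the KKT block system:
  [ Q   A^T ] [ x     ]   [-c ]
  [ A    0  ] [ lambda ] = [ b ]

Solving the linear system:
  x*      = (-0.4522, 0.1826)
  lambda* = (-1.6087)
  f(x*)   = 0.5826

x* = (-0.4522, 0.1826), lambda* = (-1.6087)


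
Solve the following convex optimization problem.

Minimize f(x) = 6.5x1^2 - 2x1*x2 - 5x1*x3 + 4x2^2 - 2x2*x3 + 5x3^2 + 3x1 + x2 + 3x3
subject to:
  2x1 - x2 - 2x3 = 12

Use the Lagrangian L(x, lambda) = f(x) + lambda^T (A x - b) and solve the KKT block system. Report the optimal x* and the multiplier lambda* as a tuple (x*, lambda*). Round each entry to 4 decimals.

Form the Lagrangian:
  L(x, lambda) = (1/2) x^T Q x + c^T x + lambda^T (A x - b)
Stationarity (grad_x L = 0): Q x + c + A^T lambda = 0.
Primal feasibility: A x = b.

This gives the KKT block system:
  [ Q   A^T ] [ x     ]   [-c ]
  [ A    0  ] [ lambda ] = [ b ]

Solving the linear system:
  x*      = (0.2516, -3.1892, -4.1538)
  lambda* = (-16.7089)
  f(x*)   = 92.8056

x* = (0.2516, -3.1892, -4.1538), lambda* = (-16.7089)


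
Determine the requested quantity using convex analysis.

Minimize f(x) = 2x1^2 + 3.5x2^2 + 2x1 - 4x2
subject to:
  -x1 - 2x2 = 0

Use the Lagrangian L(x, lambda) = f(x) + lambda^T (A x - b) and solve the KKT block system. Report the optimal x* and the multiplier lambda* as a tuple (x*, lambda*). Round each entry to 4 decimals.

Form the Lagrangian:
  L(x, lambda) = (1/2) x^T Q x + c^T x + lambda^T (A x - b)
Stationarity (grad_x L = 0): Q x + c + A^T lambda = 0.
Primal feasibility: A x = b.

This gives the KKT block system:
  [ Q   A^T ] [ x     ]   [-c ]
  [ A    0  ] [ lambda ] = [ b ]

Solving the linear system:
  x*      = (-0.6957, 0.3478)
  lambda* = (-0.7826)
  f(x*)   = -1.3913

x* = (-0.6957, 0.3478), lambda* = (-0.7826)


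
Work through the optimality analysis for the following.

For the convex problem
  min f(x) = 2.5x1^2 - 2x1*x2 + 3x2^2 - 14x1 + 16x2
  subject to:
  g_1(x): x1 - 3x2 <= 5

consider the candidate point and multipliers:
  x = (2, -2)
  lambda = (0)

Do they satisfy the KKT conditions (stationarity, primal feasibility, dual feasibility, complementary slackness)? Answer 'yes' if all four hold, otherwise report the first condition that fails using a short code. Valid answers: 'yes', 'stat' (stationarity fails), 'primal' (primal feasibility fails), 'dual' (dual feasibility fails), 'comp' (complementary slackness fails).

Gradient of f: grad f(x) = Q x + c = (0, 0)
Constraint values g_i(x) = a_i^T x - b_i:
  g_1((2, -2)) = 3
Stationarity residual: grad f(x) + sum_i lambda_i a_i = (0, 0)
  -> stationarity OK
Primal feasibility (all g_i <= 0): FAILS
Dual feasibility (all lambda_i >= 0): OK
Complementary slackness (lambda_i * g_i(x) = 0 for all i): OK

Verdict: the first failing condition is primal_feasibility -> primal.

primal


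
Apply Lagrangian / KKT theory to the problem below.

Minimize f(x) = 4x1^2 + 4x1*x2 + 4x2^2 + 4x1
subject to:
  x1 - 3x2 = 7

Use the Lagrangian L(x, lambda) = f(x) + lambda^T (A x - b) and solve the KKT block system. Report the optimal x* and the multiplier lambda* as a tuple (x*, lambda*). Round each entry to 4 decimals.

Form the Lagrangian:
  L(x, lambda) = (1/2) x^T Q x + c^T x + lambda^T (A x - b)
Stationarity (grad_x L = 0): Q x + c + A^T lambda = 0.
Primal feasibility: A x = b.

This gives the KKT block system:
  [ Q   A^T ] [ x     ]   [-c ]
  [ A    0  ] [ lambda ] = [ b ]

Solving the linear system:
  x*      = (1, -2)
  lambda* = (-4)
  f(x*)   = 16

x* = (1, -2), lambda* = (-4)


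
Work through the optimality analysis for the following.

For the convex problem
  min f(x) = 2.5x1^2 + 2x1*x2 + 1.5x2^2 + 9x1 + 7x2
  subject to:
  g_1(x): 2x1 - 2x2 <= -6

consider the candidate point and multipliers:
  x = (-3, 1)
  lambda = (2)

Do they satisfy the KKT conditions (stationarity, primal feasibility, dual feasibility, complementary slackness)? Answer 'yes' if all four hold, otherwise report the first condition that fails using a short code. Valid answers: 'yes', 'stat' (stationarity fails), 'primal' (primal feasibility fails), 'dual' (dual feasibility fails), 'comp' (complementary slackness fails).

Gradient of f: grad f(x) = Q x + c = (-4, 4)
Constraint values g_i(x) = a_i^T x - b_i:
  g_1((-3, 1)) = -2
Stationarity residual: grad f(x) + sum_i lambda_i a_i = (0, 0)
  -> stationarity OK
Primal feasibility (all g_i <= 0): OK
Dual feasibility (all lambda_i >= 0): OK
Complementary slackness (lambda_i * g_i(x) = 0 for all i): FAILS

Verdict: the first failing condition is complementary_slackness -> comp.

comp


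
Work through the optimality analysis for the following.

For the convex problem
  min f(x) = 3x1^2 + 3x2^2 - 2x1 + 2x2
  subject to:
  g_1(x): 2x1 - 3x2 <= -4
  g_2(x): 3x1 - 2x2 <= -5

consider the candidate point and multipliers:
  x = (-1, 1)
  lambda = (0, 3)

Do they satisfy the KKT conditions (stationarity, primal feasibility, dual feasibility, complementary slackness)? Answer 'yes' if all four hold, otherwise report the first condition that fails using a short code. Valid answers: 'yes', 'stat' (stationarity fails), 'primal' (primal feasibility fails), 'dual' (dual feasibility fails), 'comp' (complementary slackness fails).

Gradient of f: grad f(x) = Q x + c = (-8, 8)
Constraint values g_i(x) = a_i^T x - b_i:
  g_1((-1, 1)) = -1
  g_2((-1, 1)) = 0
Stationarity residual: grad f(x) + sum_i lambda_i a_i = (1, 2)
  -> stationarity FAILS
Primal feasibility (all g_i <= 0): OK
Dual feasibility (all lambda_i >= 0): OK
Complementary slackness (lambda_i * g_i(x) = 0 for all i): OK

Verdict: the first failing condition is stationarity -> stat.

stat


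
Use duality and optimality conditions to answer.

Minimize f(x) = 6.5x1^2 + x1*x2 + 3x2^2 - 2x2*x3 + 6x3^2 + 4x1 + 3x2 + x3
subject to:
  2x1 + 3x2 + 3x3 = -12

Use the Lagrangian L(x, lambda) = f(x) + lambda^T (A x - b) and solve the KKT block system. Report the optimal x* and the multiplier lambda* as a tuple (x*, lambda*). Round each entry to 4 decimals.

Form the Lagrangian:
  L(x, lambda) = (1/2) x^T Q x + c^T x + lambda^T (A x - b)
Stationarity (grad_x L = 0): Q x + c + A^T lambda = 0.
Primal feasibility: A x = b.

This gives the KKT block system:
  [ Q   A^T ] [ x     ]   [-c ]
  [ A    0  ] [ lambda ] = [ b ]

Solving the linear system:
  x*      = (-0.6002, -2.3544, -1.2454)
  lambda* = (3.0787)
  f(x*)   = 13.1173

x* = (-0.6002, -2.3544, -1.2454), lambda* = (3.0787)
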